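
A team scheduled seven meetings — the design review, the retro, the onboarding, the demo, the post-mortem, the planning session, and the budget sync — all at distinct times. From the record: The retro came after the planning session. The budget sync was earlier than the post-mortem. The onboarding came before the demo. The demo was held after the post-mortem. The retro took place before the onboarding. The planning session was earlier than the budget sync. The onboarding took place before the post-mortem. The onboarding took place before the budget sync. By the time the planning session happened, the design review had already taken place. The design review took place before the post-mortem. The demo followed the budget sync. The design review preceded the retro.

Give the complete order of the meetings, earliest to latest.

The constraints fix every adjacent pair, so only one ordering works:
the design review → the planning session → the retro → the onboarding → the budget sync → the post-mortem → the demo.

the design review, the planning session, the retro, the onboarding, the budget sync, the post-mortem, the demo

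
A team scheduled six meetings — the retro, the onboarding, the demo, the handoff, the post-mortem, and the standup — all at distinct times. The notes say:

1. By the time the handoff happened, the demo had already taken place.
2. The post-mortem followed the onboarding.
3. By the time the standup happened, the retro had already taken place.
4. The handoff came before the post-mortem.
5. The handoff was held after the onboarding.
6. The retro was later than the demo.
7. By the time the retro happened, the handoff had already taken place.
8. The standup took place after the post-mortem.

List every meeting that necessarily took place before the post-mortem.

the demo, the handoff, the onboarding

Directly stated before the post-mortem: the handoff and the onboarding.
The demo reaches the post-mortem via the demo → the handoff → the post-mortem.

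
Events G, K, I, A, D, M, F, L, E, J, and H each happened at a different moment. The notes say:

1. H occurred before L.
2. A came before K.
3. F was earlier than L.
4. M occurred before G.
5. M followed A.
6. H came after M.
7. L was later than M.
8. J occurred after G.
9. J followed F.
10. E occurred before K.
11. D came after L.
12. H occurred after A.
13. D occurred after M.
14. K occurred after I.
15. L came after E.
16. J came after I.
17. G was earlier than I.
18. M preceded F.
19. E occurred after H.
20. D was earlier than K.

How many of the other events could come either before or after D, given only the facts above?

3

Forced before D: A, E, F, H, L, and M; forced after D: K.
That leaves G, I, and J with no forced order relative to D — 3.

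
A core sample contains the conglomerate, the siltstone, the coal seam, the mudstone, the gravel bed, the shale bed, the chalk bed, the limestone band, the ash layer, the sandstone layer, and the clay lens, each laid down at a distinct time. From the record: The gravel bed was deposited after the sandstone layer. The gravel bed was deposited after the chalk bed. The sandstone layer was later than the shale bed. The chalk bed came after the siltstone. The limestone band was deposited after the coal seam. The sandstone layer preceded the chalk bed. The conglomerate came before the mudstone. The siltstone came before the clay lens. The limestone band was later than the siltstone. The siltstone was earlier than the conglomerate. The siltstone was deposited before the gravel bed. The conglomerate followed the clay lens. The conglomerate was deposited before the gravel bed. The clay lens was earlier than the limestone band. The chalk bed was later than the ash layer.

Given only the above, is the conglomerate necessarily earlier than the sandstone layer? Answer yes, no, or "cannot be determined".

cannot be determined

No chain of stated constraints runs from the conglomerate to the sandstone layer, and none runs from the sandstone layer to the conglomerate either.
So the relative order of the conglomerate and the sandstone layer is not fixed by the given facts.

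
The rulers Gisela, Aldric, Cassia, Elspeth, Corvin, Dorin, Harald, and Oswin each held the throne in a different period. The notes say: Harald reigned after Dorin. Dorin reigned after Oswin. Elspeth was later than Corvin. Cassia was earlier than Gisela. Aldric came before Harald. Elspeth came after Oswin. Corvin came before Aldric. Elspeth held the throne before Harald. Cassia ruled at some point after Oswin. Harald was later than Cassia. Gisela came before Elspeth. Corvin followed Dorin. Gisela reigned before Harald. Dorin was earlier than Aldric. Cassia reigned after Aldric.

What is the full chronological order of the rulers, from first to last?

Oswin, Dorin, Corvin, Aldric, Cassia, Gisela, Elspeth, Harald

The constraints fix every adjacent pair, so only one ordering works:
Oswin → Dorin → Corvin → Aldric → Cassia → Gisela → Elspeth → Harald.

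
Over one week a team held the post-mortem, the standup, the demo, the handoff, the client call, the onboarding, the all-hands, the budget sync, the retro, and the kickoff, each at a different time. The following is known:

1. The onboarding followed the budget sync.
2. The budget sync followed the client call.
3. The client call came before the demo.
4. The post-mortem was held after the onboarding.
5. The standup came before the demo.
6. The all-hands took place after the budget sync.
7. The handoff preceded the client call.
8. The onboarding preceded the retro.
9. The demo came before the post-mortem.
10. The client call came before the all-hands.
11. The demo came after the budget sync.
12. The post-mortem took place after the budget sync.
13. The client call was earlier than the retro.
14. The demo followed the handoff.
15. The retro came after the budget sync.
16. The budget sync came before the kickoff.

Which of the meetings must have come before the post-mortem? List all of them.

the budget sync, the client call, the demo, the handoff, the onboarding, the standup

Directly stated before the post-mortem: the budget sync, the demo, and the onboarding.
The client call reaches the post-mortem via the client call → the budget sync → the post-mortem.
The handoff reaches the post-mortem via the handoff → the demo → the post-mortem.
The standup reaches the post-mortem via the standup → the demo → the post-mortem.
No chain forces the all-hands (or any of the others) ahead of the post-mortem.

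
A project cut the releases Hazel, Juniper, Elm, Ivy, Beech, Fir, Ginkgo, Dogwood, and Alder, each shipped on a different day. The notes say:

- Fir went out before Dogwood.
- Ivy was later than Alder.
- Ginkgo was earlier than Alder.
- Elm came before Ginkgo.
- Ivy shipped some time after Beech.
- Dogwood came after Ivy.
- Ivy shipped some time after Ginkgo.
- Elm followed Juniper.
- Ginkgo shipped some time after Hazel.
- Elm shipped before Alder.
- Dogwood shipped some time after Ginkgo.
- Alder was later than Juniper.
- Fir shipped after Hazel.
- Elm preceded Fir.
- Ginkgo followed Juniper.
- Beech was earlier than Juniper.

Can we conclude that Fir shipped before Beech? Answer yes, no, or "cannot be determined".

no

Tracing the constraints gives Beech → Juniper → Elm → Fir, so Beech must come before Fir.
That means Fir cannot be before Beech.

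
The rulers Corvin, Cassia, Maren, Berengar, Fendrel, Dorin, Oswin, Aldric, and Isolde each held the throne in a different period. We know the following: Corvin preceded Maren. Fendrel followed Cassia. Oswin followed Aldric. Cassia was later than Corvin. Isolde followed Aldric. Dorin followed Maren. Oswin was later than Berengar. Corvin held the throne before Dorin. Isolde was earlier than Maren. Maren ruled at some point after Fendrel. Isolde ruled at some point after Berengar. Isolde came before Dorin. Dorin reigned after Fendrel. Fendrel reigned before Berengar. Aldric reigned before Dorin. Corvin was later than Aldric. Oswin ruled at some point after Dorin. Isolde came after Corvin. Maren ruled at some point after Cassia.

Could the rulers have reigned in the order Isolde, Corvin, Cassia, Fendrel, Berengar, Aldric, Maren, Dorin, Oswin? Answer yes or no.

The constraints require Aldric before Corvin, but in the proposed sequence Corvin appears ahead of Aldric. That one violation is enough.

no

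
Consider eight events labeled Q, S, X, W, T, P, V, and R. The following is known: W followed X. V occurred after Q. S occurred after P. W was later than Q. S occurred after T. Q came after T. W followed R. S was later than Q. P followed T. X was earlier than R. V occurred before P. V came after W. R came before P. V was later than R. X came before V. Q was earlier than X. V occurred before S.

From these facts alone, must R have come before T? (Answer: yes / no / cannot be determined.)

no

Tracing the constraints gives T → Q → X → R, so T must come before R.
That means R cannot be before T.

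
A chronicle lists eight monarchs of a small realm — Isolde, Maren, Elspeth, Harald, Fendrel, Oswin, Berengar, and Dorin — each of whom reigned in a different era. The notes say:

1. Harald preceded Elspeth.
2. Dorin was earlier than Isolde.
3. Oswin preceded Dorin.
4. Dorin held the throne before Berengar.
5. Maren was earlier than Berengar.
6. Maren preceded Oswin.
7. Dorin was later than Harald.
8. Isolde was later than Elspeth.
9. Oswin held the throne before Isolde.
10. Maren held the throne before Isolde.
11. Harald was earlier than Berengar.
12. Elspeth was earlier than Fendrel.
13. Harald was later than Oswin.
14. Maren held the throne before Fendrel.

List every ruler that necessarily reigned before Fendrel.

Elspeth, Harald, Maren, Oswin

Directly stated before Fendrel: Elspeth and Maren.
Harald reaches Fendrel via Harald → Elspeth → Fendrel.
Oswin reaches Fendrel via Oswin → Harald → Elspeth → Fendrel.
No chain forces Isolde (or any of the others) ahead of Fendrel.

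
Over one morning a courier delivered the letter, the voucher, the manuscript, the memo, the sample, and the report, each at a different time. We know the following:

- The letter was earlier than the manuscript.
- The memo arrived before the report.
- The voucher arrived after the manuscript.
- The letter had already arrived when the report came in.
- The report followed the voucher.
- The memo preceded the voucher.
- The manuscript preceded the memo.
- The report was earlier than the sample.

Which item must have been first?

the letter

The letter has a chain of constraints placing it before every other item, so the letter must be first.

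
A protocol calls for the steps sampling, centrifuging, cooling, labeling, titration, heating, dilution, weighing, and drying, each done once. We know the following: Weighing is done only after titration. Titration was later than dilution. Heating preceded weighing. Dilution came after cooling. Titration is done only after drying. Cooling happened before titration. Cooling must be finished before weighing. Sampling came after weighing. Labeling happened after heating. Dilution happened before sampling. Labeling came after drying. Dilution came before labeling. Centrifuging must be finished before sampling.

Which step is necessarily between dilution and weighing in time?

Tracing the constraints gives dilution → titration → weighing, so titration sits after dilution and before weighing.
No other step is forced both after dilution and before weighing.

titration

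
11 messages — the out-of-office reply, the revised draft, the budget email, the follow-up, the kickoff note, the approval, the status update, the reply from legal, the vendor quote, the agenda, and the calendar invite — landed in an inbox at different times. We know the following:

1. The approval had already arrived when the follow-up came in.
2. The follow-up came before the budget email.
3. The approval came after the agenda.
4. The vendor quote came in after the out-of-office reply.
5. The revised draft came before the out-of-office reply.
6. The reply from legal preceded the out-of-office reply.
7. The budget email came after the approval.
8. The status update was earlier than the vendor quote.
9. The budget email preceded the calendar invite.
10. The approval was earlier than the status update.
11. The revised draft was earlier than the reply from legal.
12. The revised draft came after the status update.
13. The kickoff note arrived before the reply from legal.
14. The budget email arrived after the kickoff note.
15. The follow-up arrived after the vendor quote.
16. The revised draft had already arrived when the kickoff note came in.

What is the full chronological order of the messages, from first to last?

The constraints fix every adjacent pair, so only one ordering works:
the agenda → the approval → the status update → the revised draft → the kickoff note → the reply from legal → the out-of-office reply → the vendor quote → the follow-up → the budget email → the calendar invite.

the agenda, the approval, the status update, the revised draft, the kickoff note, the reply from legal, the out-of-office reply, the vendor quote, the follow-up, the budget email, the calendar invite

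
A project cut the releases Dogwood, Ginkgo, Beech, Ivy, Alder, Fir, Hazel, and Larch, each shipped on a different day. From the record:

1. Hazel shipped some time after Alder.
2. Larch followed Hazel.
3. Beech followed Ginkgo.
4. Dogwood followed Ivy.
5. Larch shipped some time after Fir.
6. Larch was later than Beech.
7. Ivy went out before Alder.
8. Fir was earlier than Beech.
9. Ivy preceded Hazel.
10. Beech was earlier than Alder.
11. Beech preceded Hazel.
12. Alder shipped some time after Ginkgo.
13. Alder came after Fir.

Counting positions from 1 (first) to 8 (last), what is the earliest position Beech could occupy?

Fir and Ginkgo must both come before Beech — 2 forced predecessors.
Nothing else is forced ahead of Beech, so its earliest slot is position 2 + 1 = 3.

3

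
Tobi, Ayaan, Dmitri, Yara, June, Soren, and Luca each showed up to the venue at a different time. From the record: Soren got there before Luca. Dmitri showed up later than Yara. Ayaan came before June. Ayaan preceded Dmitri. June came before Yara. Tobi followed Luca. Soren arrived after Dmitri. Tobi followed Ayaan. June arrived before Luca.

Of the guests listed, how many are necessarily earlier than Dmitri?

3

Directly stated before Dmitri: Ayaan and Yara.
June reaches Dmitri via June → Yara → Dmitri.
That's Ayaan, June, and Yara — 3 in all.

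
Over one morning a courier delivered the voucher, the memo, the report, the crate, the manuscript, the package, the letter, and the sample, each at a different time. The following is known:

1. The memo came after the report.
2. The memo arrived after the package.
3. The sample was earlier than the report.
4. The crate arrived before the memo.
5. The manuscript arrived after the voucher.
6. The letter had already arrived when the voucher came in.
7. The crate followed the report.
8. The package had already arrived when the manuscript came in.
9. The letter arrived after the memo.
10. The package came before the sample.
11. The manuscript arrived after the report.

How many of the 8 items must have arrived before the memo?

4

Directly stated before the memo: the crate, the package, and the report.
The sample reaches the memo via the sample → the report → the memo.
No chain forces the voucher (or any of the others) ahead of the memo.
That's the crate, the package, the report, and the sample — 4 in all.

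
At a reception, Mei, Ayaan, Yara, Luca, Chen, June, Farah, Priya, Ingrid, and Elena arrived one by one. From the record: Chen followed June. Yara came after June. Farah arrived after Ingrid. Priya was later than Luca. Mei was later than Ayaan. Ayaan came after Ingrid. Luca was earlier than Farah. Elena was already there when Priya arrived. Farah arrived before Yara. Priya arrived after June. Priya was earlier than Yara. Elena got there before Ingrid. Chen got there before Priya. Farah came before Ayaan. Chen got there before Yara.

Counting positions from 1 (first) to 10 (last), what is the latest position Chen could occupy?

Chen must come before Priya and Yara — 2 guests forced after them.
Everything else can be placed before Chen in some valid order, so Chen can sit as late as position 10 − 2 = 8.

8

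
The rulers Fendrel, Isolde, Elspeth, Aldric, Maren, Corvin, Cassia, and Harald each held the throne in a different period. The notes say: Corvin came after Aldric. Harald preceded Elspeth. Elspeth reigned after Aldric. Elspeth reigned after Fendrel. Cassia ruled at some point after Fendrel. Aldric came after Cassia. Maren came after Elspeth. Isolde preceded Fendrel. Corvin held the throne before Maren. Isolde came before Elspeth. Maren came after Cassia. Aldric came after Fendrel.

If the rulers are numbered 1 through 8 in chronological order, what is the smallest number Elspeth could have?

6

Aldric, Cassia, Fendrel, Harald, and Isolde must all come before Elspeth — 5 forced predecessors.
Nothing else is forced ahead of Elspeth, so their earliest slot is position 5 + 1 = 6.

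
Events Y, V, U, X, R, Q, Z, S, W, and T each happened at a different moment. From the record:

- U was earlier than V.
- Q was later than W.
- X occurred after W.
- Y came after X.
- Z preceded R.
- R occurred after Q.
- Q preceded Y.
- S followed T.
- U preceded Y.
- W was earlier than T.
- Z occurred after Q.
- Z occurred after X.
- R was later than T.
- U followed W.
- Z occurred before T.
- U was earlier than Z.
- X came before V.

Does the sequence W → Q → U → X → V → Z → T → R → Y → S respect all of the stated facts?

Check each stated constraint against the proposed order — e.g. Q is ahead of R; Q is ahead of Y. Every pair is in the required order; nothing is violated.

yes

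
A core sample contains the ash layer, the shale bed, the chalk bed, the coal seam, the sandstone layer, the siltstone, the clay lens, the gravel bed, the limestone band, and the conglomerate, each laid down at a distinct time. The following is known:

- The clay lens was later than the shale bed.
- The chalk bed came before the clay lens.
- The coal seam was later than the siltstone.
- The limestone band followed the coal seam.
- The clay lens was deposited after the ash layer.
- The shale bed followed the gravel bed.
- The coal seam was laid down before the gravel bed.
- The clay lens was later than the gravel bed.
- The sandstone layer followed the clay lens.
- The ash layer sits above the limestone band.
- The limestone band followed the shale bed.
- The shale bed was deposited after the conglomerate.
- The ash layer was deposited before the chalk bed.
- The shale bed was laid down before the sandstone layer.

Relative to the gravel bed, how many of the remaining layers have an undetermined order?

Forced before the gravel bed: the coal seam and the siltstone; forced after the gravel bed: the ash layer, the chalk bed, the clay lens, the limestone band, the sandstone layer, and the shale bed.
That leaves the conglomerate with no forced order relative to the gravel bed — 1.

1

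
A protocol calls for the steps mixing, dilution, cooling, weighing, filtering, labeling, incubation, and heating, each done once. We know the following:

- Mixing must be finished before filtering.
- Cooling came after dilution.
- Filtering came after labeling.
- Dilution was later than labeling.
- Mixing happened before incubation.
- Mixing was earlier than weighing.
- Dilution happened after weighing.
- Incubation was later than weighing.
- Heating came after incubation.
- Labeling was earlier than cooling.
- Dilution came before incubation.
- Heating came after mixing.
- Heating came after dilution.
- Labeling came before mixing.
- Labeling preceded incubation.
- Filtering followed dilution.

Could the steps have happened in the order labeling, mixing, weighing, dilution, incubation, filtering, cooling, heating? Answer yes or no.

Check each stated constraint against the proposed order — e.g. mixing is ahead of heating; labeling is ahead of cooling. Every pair is in the required order; nothing is violated.

yes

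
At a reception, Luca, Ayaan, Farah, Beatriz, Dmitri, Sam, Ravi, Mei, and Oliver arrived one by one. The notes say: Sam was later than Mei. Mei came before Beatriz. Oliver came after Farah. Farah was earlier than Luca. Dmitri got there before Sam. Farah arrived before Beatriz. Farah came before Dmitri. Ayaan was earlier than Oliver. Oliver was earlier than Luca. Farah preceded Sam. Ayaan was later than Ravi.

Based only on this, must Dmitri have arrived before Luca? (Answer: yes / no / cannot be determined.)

cannot be determined

No chain of stated constraints runs from Dmitri to Luca, and none runs from Luca to Dmitri either.
So the relative order of Dmitri and Luca is not fixed by the given facts.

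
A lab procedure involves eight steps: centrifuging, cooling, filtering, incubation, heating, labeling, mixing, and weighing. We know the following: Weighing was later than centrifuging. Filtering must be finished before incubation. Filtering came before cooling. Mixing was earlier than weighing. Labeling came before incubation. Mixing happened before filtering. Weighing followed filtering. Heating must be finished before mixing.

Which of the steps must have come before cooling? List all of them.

filtering, heating, mixing

Directly stated before cooling: filtering.
Heating reaches cooling via heating → mixing → filtering → cooling.
Mixing reaches cooling via mixing → filtering → cooling.
No chain forces centrifuging (or any of the others) ahead of cooling.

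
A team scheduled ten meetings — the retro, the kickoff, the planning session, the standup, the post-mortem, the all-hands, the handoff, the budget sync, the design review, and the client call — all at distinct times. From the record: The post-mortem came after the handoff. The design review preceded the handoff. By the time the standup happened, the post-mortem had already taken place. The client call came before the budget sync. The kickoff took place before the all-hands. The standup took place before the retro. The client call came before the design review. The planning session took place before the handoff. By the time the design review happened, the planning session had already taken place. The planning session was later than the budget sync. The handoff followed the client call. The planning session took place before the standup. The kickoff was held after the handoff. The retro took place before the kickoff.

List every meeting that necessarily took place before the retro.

the budget sync, the client call, the design review, the handoff, the planning session, the post-mortem, the standup

Directly stated before the retro: the standup.
The budget sync reaches the retro via the budget sync → the planning session → the standup → the retro.
The client call reaches the retro via the client call → the budget sync → the planning session → the standup → the retro.
The design review reaches the retro via the design review → the handoff → the post-mortem → the standup → the retro.
Likewise the handoff, the planning session, and the post-mortem each reach the retro by chaining the stated constraints.
No chain forces the all-hands (or any of the others) ahead of the retro.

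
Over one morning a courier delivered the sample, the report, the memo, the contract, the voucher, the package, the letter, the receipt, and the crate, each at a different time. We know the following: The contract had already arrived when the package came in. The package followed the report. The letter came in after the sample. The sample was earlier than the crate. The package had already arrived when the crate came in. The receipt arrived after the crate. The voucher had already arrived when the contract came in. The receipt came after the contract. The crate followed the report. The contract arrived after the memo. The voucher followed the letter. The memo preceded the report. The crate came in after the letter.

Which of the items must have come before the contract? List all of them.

Directly stated before the contract: the memo and the voucher.
The letter reaches the contract via the letter → the voucher → the contract.
The sample reaches the contract via the sample → the letter → the voucher → the contract.
No chain forces the report (or any of the others) ahead of the contract.

the letter, the memo, the sample, the voucher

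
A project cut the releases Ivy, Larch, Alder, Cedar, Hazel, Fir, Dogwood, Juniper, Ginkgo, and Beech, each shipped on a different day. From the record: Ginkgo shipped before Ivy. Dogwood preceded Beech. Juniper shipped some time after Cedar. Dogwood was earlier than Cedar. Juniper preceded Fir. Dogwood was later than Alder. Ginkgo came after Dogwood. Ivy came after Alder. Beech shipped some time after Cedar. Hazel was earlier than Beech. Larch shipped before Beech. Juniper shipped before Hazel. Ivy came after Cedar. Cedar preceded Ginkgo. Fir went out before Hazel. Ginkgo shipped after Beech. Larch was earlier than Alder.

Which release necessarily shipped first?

Larch has a chain of constraints placing it before every other release, so Larch must be first.

Larch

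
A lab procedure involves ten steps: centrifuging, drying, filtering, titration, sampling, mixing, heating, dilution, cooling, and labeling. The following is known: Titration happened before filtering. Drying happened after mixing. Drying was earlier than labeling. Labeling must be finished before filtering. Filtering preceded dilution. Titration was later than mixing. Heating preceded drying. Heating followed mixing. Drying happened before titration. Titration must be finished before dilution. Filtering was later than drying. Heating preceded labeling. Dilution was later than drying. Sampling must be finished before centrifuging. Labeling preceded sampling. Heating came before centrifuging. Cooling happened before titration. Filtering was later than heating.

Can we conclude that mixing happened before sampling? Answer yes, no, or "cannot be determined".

Chain the constraints: mixing → heating → labeling → sampling. Each link is directly stated, so mixing comes before sampling.

yes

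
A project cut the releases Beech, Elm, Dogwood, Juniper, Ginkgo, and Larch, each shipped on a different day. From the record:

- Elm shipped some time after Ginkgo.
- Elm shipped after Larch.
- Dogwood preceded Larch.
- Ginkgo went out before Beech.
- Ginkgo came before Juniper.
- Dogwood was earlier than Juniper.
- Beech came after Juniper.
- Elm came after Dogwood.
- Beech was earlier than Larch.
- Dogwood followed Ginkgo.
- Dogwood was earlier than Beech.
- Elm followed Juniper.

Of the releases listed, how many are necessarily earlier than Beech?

Directly stated before Beech: Dogwood, Ginkgo, and Juniper.
No chain forces Larch (or any of the others) ahead of Beech.
That's Dogwood, Ginkgo, and Juniper — 3 in all.

3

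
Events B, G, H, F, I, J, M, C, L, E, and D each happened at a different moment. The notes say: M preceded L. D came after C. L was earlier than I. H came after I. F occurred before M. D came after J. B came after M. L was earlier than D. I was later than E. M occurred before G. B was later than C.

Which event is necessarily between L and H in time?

I

Tracing the constraints gives L → I → H, so I sits after L and before H.
No other event is forced both after L and before H.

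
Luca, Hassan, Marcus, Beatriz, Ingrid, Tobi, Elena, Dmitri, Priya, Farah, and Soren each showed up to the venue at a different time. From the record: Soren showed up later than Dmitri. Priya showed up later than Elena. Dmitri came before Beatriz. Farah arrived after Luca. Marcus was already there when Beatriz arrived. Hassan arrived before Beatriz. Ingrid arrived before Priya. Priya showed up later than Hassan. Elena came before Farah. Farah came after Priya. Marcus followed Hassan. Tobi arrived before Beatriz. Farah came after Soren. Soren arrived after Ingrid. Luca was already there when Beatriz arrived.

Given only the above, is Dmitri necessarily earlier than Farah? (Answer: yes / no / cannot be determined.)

yes

Chain the constraints: Dmitri → Soren → Farah. Each link is directly stated, so Dmitri comes before Farah.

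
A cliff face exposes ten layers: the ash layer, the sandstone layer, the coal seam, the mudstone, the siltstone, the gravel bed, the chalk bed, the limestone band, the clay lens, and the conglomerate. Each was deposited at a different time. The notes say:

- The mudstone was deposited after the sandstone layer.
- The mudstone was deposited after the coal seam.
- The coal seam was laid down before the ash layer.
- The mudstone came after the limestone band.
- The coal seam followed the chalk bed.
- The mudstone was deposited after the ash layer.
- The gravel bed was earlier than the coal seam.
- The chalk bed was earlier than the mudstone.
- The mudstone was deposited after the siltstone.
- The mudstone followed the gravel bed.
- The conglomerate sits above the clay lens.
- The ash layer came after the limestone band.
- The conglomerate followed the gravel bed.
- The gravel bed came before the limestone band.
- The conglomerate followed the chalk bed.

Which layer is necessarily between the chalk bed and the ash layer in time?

the coal seam

Tracing the constraints gives the chalk bed → the coal seam → the ash layer, so the coal seam sits after the chalk bed and before the ash layer.
No other layer is forced both after the chalk bed and before the ash layer.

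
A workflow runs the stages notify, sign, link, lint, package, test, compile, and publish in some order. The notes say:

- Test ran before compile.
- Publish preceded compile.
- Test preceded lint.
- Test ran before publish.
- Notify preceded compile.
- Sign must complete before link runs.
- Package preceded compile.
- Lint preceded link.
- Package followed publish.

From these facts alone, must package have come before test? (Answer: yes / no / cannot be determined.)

Tracing the constraints gives test → publish → package, so test must come before package.
That means package cannot be before test.

no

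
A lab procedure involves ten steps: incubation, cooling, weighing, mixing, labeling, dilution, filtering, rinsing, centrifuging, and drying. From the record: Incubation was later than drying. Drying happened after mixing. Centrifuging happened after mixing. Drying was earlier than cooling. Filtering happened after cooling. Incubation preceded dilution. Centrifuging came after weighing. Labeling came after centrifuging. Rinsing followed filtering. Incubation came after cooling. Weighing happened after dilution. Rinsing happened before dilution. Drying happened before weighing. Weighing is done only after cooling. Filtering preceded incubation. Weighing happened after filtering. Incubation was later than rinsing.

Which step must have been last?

labeling

Every other step has a chain of constraints placing it before labeling, so labeling is last.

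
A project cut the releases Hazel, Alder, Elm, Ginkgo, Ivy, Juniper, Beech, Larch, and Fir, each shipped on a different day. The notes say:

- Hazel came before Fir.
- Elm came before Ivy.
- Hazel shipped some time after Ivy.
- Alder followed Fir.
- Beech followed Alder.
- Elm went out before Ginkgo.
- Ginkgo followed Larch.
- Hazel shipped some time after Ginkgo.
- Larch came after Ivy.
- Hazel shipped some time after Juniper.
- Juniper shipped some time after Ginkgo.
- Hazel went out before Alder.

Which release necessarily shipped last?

Beech

Every other release has a chain of constraints placing it before Beech, so Beech is last.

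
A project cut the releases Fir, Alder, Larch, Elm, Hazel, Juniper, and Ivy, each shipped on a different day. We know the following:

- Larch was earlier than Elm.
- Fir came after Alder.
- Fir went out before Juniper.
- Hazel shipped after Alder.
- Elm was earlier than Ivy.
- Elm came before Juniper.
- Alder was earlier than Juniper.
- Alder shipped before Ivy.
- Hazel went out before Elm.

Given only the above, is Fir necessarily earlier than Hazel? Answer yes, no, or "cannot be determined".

cannot be determined

No chain of stated constraints runs from Fir to Hazel, and none runs from Hazel to Fir either.
So the relative order of Fir and Hazel is not fixed by the given facts.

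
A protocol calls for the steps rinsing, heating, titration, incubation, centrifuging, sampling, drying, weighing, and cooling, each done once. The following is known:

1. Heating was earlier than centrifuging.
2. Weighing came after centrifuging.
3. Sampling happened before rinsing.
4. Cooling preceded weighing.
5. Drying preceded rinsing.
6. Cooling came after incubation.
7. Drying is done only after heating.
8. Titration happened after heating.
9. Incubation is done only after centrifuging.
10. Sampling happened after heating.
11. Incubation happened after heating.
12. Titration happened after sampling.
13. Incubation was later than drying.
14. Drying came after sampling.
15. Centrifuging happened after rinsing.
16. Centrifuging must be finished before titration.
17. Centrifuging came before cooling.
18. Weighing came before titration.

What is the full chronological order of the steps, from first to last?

The constraints fix every adjacent pair, so only one ordering works:
heating → sampling → drying → rinsing → centrifuging → incubation → cooling → weighing → titration.

heating, sampling, drying, rinsing, centrifuging, incubation, cooling, weighing, titration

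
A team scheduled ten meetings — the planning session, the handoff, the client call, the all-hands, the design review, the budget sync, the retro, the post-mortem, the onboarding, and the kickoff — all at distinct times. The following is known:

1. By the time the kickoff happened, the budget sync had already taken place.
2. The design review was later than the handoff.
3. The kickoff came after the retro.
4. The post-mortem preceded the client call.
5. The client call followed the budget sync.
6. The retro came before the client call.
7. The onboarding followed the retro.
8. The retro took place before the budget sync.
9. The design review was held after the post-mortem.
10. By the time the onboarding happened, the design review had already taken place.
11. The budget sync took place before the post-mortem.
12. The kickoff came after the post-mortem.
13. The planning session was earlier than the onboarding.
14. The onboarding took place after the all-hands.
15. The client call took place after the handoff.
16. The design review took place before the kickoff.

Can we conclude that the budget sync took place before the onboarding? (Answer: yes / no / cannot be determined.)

yes

Chain the constraints: the budget sync → the post-mortem → the design review → the onboarding. Each link is directly stated, so the budget sync comes before the onboarding.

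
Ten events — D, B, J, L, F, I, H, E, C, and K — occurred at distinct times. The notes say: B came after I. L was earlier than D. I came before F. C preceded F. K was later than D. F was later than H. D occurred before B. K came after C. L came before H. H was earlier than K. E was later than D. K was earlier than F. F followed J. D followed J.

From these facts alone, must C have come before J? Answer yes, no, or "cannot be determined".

cannot be determined

No chain of stated constraints runs from C to J, and none runs from J to C either.
So the relative order of C and J is not fixed by the given facts.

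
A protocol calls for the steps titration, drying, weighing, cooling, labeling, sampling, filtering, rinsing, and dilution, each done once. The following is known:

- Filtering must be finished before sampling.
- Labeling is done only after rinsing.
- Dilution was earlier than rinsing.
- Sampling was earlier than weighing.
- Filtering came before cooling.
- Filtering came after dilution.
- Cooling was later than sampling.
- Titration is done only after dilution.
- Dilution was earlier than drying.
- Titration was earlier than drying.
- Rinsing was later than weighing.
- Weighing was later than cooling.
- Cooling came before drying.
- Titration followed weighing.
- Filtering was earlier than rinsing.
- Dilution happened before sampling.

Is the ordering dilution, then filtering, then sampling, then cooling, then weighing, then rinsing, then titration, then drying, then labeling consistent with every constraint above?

yes

Check each stated constraint against the proposed order — e.g. dilution is ahead of titration; dilution is ahead of drying. Every pair is in the required order; nothing is violated.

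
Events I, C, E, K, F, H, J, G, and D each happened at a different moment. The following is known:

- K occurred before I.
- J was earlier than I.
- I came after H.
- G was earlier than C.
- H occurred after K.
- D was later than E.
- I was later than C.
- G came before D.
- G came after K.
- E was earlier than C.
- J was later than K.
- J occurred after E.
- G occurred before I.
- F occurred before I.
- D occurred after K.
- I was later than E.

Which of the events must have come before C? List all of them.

E, G, K

Directly stated before C: E and G.
K reaches C via K → G → C.
No chain forces D (or any of the others) ahead of C.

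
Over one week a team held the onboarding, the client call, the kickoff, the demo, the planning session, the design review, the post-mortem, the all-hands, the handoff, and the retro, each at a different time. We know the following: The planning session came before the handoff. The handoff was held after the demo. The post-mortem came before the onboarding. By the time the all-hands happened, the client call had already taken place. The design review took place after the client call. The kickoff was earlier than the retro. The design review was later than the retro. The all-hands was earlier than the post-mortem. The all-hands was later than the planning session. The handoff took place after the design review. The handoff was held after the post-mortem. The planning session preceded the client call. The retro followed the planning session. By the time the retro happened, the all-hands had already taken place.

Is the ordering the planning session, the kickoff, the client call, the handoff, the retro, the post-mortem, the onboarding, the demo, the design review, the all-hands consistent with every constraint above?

no

The constraints require the all-hands before the retro, but in the proposed sequence the retro appears ahead of the all-hands. That one violation is enough.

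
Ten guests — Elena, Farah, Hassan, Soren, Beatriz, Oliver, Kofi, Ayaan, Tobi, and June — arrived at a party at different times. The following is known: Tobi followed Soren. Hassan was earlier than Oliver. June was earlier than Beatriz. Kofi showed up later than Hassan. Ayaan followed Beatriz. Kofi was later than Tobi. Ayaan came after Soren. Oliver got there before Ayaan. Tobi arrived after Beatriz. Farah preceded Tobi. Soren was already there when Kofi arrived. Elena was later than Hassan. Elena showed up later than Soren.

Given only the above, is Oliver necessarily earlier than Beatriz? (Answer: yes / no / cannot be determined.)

No chain of stated constraints runs from Oliver to Beatriz, and none runs from Beatriz to Oliver either.
So the relative order of Oliver and Beatriz is not fixed by the given facts.

cannot be determined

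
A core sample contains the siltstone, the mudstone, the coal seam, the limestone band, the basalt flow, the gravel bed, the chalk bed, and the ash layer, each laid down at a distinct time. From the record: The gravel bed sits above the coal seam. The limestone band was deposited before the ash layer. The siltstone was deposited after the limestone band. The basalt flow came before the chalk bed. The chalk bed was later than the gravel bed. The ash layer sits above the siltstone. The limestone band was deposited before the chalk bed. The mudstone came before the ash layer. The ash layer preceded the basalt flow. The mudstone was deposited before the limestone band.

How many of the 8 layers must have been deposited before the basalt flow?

Directly stated before the basalt flow: the ash layer.
The limestone band reaches the basalt flow via the limestone band → the ash layer → the basalt flow.
The mudstone reaches the basalt flow via the mudstone → the ash layer → the basalt flow.
The siltstone reaches the basalt flow via the siltstone → the ash layer → the basalt flow.
No chain forces the gravel bed (or any of the others) ahead of the basalt flow.
That's the ash layer, the limestone band, the mudstone, and the siltstone — 4 in all.

4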